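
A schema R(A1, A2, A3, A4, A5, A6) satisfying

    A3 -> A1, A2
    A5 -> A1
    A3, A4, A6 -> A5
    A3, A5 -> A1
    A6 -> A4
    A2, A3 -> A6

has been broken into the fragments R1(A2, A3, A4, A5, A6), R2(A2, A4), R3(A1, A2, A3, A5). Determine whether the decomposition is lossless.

Yes

Chase test. Columns are A1, A2, A3, A4, A5, A6; row i has aⱼ where attribute j ∈ Ri, else bᵢⱼ.
Initial tableau (one row per fragment):
  row 1: b11 a2 a3 a4 a5 a6
  row 2: b21 a2 b23 a4 b25 b26
  row 3: a1 a2 a3 b34 a5 b36
Rows 1 and 3 agree on A3; apply A3→A1, A2 and equate their A1, A2 entries.
Rows 1 and 3 agree on A2, A3; apply A2, A3→A6 and equate their A6 entries.
Rows 1 and 3 agree on A6; apply A6→A4 and equate their A4 entries.
Row 1 is now all distinguished symbols — the join is lossless.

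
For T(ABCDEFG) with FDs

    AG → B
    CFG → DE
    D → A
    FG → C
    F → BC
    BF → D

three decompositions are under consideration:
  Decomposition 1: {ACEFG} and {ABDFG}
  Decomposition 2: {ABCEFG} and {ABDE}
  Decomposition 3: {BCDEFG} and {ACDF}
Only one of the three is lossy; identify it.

Decomposition 1: common = {AFG}, closure = {ABCDEFG} → lossless.
Decomposition 2: common = {ABE}, closure = {ABE} → lossy.
Decomposition 3: common = {CDF}, closure = {ABCDF} → lossless.

Decomposition 2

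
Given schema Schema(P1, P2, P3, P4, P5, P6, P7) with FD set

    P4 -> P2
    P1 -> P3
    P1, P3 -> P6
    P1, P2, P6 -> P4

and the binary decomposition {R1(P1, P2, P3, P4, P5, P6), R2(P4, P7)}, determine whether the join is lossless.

Common attributes: R1 ∩ R2 = {P4}.
Closure of {P4}: P4 → P2 applies, adding P2. So (P4)⁺ = {P2, P4}.
The closure contains neither all of R1 = {P1, P2, P3, P4, P5, P6} nor all of R2 = {P4, P7}, so the common attributes are not a superkey of either fragment. The join is lossy.

No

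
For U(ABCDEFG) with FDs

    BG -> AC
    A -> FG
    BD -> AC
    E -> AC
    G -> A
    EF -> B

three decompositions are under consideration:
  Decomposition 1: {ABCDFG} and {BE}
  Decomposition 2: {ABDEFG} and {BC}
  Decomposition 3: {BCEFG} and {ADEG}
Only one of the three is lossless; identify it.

Decomposition 3

Decomposition 1: common = {B}, closure = {B} → lossy.
Decomposition 2: common = {B}, closure = {B} → lossy.
Decomposition 3: common = {EG}, closure = {ABCEFG} → lossless.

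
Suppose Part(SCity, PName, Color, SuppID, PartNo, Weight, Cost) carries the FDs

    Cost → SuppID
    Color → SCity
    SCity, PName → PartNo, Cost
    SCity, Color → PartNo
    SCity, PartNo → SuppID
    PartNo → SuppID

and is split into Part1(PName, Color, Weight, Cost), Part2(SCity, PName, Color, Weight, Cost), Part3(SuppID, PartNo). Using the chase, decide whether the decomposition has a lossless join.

Chase test. Columns are SCity, PName, Color, SuppID, PartNo, Weight, Cost; row i has aⱼ where attribute j ∈ Parti, else bᵢⱼ.
Initial tableau (one row per fragment):
  row 1: b11 a2 a3 b14 b15 a6 a7
  row 2: a1 a2 a3 b24 b25 a6 a7
  row 3: b31 b32 b33 a4 a5 b36 b37
Rows 1 and 2 agree on Cost; apply Cost→SuppID and equate their SuppID entries.
Rows 1 and 2 agree on Color; apply Color→SCity and equate their SCity entries.
Rows 1 and 2 agree on SCity, PName; apply SCity, PName→PartNo, Cost and equate their PartNo, Cost entries.
No row becomes fully distinguished — the join is lossy.

No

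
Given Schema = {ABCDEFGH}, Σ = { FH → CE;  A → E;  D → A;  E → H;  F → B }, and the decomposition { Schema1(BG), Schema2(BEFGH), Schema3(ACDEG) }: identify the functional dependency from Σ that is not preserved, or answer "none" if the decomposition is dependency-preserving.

Check FH → CE: no single fragment contains all of {CEFH}, and the restricted closure of {FH} across the fragments never reaches {CE}.
A → E is preserved.
D → A is preserved.
E → H is preserved.
F → B is preserved.

FH → CE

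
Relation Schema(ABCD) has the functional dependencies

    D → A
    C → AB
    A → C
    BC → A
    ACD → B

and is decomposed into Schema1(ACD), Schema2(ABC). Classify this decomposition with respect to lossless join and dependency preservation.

Lossless test: (AC)⁺ = {ABC}, which contains all of one fragment — lossless.
Dependency preservation: ACD → B is not contained in any single fragment, but the restricted closure of its left-hand side across the fragments still reaches the right-hand side; the remaining FDs each lie inside some fragment. All dependencies are preserved.

lossless and dependency-preserving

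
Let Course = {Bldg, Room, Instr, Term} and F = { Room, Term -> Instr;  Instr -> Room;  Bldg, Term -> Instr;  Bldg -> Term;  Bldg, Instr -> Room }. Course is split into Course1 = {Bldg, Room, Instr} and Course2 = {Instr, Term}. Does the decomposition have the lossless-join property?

No

Common attributes: Course1 ∩ Course2 = {Instr}.
Closure of {Instr}: Instr → Room applies, adding Room. So (Instr)⁺ = {Room, Instr}.
The closure contains neither all of Course1 = {Bldg, Room, Instr} nor all of Course2 = {Instr, Term}, so the common attributes are not a superkey of either fragment. The join is lossy.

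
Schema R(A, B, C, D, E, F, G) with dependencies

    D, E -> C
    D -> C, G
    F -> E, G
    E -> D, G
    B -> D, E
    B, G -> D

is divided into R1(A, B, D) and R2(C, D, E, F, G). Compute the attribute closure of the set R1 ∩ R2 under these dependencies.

R1 ∩ R2 = {D}.
D → C, G applies, adding C, G
Closure: {C, D, G}.

C, D, G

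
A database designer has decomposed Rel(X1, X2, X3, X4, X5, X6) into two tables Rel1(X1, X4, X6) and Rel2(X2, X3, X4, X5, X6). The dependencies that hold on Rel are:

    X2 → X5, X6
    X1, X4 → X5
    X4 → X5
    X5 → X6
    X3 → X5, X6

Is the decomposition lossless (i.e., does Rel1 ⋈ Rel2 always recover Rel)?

No

Common attributes: Rel1 ∩ Rel2 = {X4, X6}.
Closure of {X4, X6}: X4 → X5 applies, adding X5. So (X4, X6)⁺ = {X4, X5, X6}.
The closure contains neither all of Rel1 = {X1, X4, X6} nor all of Rel2 = {X2, X3, X4, X5, X6}, so the common attributes are not a superkey of either fragment. The join is lossy.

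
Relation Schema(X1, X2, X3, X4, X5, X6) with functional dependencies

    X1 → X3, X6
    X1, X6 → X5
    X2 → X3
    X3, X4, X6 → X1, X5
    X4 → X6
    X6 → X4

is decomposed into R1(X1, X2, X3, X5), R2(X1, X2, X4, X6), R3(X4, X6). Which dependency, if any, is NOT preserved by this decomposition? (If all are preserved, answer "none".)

Check X3, X4, X6 → X1, X5: no single fragment contains all of {X1, X3, X4, X5, X6}, and the restricted closure of {X3, X4, X6} across the fragments never reaches {X1, X5}.
X1 → X3, X6 is preserved.
X1, X6 → X5 is preserved.
X2 → X3 is preserved.
X4 → X6 is preserved.
X6 → X4 is preserved.

X3, X4, X6 → X1, X5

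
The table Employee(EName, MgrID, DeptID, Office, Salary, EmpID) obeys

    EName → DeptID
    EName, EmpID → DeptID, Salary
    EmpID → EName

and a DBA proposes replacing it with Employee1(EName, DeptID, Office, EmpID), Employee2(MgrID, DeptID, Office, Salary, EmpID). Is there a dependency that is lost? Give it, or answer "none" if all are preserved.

EName → DeptID lies within Employee1.
EName, EmpID → DeptID, Salary: restricted closure across fragments reaches DeptID, Salary.
EmpID → EName lies within Employee1.
Every dependency is enforceable on the fragments, so the decomposition is dependency-preserving.

none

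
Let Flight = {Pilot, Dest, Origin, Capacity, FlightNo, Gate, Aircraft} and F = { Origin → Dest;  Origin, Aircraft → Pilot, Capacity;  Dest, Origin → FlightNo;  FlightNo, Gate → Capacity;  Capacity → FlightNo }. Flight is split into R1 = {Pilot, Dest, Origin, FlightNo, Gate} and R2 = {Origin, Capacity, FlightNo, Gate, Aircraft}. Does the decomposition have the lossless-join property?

Common attributes: R1 ∩ R2 = {Origin, FlightNo, Gate}.
Closure of {Origin, FlightNo, Gate}: Origin → Dest applies, adding Dest; FlightNo, Gate → Capacity applies, adding Capacity. So (Origin, FlightNo, Gate)⁺ = {Dest, Origin, Capacity, FlightNo, Gate}.
The closure contains neither all of R1 = {Pilot, Dest, Origin, FlightNo, Gate} nor all of R2 = {Origin, Capacity, FlightNo, Gate, Aircraft}, so the common attributes are not a superkey of either fragment. The join is lossy.

No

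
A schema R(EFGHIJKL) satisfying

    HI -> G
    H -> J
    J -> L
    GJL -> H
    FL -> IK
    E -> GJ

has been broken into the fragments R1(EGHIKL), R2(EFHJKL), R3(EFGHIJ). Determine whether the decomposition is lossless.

Chase test. Columns are EFGHIJKL; row i has aⱼ where attribute j ∈ Ri, else bᵢⱼ.
Initial tableau (one row per fragment):
  row 1: a1 b12 a3 a4 a5 b16 a7 a8
  row 2: a1 a2 b23 a4 b25 a6 a7 a8
  row 3: a1 a2 a3 a4 a5 a6 b37 b38
Rows 1 and 2 agree on H; apply H→J and equate their J entries.
Rows 1 and 3 agree on J; apply J→L and equate their L entries.
Rows 2 and 3 agree on FL; apply FL→IK and equate their IK entries.
Rows 1 and 2 agree on E; apply E→GJ and equate their GJ entries.
Row 2 is now all distinguished symbols — the join is lossless.

Yes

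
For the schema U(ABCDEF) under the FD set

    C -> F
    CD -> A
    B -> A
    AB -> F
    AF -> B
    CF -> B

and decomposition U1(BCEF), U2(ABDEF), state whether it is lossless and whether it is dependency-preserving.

lossy but dependency-preserving

Lossless test: (BEF)⁺ = {ABEF}, which is a superkey of neither fragment — lossy.
Dependency preservation: CD → A is not contained in any single fragment, but the restricted closure of its left-hand side across the fragments still reaches the right-hand side; the remaining FDs each lie inside some fragment. All dependencies are preserved.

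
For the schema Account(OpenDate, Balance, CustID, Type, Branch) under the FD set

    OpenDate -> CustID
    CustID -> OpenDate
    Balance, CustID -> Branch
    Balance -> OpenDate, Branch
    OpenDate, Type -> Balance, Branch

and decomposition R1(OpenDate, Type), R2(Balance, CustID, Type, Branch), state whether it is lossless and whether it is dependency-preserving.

lossy and not dependency-preserving

Lossless test: (Type)⁺ = {Type}, which is a superkey of neither fragment — lossy.
Dependency preservation: the restricted closure of {OpenDate} across the fragments never reaches {CustID}, so OpenDate → CustID cannot be enforced without a join — not preserved.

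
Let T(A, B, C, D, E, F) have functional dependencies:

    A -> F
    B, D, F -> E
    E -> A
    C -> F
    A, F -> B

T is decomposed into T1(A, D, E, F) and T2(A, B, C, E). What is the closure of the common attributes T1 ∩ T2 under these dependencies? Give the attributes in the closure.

T1 ∩ T2 = {A, E}.
A → F applies, adding F
A, F → B applies, adding B
Closure: {A, B, E, F}.

A, B, E, F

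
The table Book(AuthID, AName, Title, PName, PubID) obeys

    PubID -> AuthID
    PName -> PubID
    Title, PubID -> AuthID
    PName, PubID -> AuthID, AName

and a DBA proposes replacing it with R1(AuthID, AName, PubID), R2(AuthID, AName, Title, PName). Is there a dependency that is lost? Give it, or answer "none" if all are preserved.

PName -> PubID

Check PName → PubID: no single fragment contains all of {PName, PubID}, and the restricted closure of {PName} across the fragments never reaches {PubID}.
PubID → AuthID is preserved.
Title, PubID → AuthID is preserved.
PName, PubID → AuthID, AName is preserved.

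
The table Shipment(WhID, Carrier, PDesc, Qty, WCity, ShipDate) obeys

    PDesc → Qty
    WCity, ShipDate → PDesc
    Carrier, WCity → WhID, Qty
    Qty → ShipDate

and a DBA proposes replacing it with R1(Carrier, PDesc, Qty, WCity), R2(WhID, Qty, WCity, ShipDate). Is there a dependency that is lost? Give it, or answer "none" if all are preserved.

Carrier, WCity → WhID, Qty

Check Carrier, WCity → WhID, Qty: no single fragment contains all of {WhID, Carrier, Qty, WCity}, and the restricted closure of {Carrier, WCity} across the fragments never reaches {WhID, Qty}.
PDesc → Qty is preserved.
WCity, ShipDate → PDesc is preserved.
Qty → ShipDate is preserved.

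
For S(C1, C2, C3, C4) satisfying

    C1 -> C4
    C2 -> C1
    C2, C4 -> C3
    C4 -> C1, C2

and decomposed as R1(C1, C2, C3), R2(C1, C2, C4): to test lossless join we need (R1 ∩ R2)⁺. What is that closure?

C1, C2, C3, C4

R1 ∩ R2 = {C1, C2}.
C1 → C4 applies, adding C4
C2, C4 → C3 applies, adding C3
Closure: {C1, C2, C3, C4}.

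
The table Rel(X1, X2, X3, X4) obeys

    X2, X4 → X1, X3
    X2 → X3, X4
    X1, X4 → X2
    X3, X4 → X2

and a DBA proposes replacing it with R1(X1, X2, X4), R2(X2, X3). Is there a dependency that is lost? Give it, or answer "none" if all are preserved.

X3, X4 → X2

Check X3, X4 → X2: no single fragment contains all of {X2, X3, X4}, and the restricted closure of {X3, X4} across the fragments never reaches {X2}.
X2, X4 → X1, X3 is preserved.
X2 → X3, X4 is preserved.
X1, X4 → X2 is preserved.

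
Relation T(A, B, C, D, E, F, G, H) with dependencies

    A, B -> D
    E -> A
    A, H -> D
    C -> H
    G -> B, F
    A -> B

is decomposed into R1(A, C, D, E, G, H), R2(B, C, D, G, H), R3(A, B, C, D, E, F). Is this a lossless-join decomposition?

No

Chase test. Columns are A, B, C, D, E, F, G, H; row i has aⱼ where attribute j ∈ Ri, else bᵢⱼ.
Initial tableau (one row per fragment):
  row 1: a1 b12 a3 a4 a5 b16 a7 a8
  row 2: b21 a2 a3 a4 b25 b26 a7 a8
  row 3: a1 a2 a3 a4 a5 a6 b37 b38
Rows 1 and 3 agree on C; apply C→H and equate their H entries.
Rows 1 and 2 agree on G; apply G→B, F and equate their B, F entries.
No row becomes fully distinguished — the join is lossy.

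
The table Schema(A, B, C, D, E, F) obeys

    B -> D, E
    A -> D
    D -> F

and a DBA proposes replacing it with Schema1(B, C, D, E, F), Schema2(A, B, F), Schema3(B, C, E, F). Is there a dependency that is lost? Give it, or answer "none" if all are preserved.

A -> D

Check A → D: no single fragment contains all of {A, D}, and the restricted closure of {A} across the fragments never reaches {D}.
B → D, E is preserved.
D → F is preserved.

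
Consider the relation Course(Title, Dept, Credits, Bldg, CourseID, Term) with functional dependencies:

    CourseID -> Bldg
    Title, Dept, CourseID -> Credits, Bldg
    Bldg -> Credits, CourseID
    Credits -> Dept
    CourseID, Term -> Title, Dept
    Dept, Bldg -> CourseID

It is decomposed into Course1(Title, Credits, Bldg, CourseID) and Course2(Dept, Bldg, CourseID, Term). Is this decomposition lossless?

No

Common attributes: Course1 ∩ Course2 = {Bldg, CourseID}.
Closure of {Bldg, CourseID}: Bldg → Credits, CourseID applies, adding Credits; Credits → Dept applies, adding Dept. So (Bldg, CourseID)⁺ = {Dept, Credits, Bldg, CourseID}.
The closure contains neither all of Course1 = {Title, Credits, Bldg, CourseID} nor all of Course2 = {Dept, Bldg, CourseID, Term}, so the common attributes are not a superkey of either fragment. The join is lossy.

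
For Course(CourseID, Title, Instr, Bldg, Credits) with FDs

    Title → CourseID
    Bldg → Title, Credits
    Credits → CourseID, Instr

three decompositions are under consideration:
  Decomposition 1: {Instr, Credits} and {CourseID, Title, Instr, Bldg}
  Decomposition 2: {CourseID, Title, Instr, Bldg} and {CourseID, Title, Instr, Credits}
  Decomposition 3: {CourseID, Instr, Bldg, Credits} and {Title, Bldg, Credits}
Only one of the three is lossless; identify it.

Decomposition 3

Decomposition 1: common = {Instr}, closure = {Instr} → lossy.
Decomposition 2: common = {CourseID, Title, Instr}, closure = {CourseID, Title, Instr} → lossy.
Decomposition 3: common = {Bldg, Credits}, closure = {CourseID, Title, Instr, Bldg, Credits} → lossless.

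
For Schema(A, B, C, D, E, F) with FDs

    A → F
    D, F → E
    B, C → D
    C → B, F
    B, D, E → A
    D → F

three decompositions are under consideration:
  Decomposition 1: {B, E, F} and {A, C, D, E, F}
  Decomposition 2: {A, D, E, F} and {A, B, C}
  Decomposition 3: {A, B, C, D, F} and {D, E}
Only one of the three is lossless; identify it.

Decomposition 3

Decomposition 1: common = {E, F}, closure = {E, F} → lossy.
Decomposition 2: common = {A}, closure = {A, F} → lossy.
Decomposition 3: common = {D}, closure = {D, E, F} → lossless.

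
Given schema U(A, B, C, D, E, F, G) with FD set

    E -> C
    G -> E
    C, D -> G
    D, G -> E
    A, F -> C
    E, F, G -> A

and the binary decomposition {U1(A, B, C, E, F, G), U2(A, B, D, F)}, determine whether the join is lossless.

Common attributes: U1 ∩ U2 = {A, B, F}.
Closure of {A, B, F}: A, F → C applies, adding C. So (A, B, F)⁺ = {A, B, C, F}.
The closure contains neither all of U1 = {A, B, C, E, F, G} nor all of U2 = {A, B, D, F}, so the common attributes are not a superkey of either fragment. The join is lossy.

No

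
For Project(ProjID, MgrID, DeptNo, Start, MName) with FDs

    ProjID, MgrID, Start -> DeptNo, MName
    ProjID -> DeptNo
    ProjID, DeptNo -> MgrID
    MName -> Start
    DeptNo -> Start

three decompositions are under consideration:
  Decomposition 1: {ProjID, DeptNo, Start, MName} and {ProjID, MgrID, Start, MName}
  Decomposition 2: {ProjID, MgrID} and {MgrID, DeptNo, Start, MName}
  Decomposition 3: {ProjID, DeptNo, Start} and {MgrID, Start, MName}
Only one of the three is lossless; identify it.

Decomposition 1

Decomposition 1: common = {ProjID, Start, MName}, closure = {ProjID, MgrID, DeptNo, Start, MName} → lossless.
Decomposition 2: common = {MgrID}, closure = {MgrID} → lossy.
Decomposition 3: common = {Start}, closure = {Start} → lossy.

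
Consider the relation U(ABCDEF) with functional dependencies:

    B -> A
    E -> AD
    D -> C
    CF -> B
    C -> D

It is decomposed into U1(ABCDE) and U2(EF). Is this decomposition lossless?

No

Common attributes: U1 ∩ U2 = {E}.
Closure of {E}: E → AD applies, adding AD; D → C applies, adding C. So (E)⁺ = {ACDE}.
The closure contains neither all of U1 = {ABCDE} nor all of U2 = {EF}, so the common attributes are not a superkey of either fragment. The join is lossy.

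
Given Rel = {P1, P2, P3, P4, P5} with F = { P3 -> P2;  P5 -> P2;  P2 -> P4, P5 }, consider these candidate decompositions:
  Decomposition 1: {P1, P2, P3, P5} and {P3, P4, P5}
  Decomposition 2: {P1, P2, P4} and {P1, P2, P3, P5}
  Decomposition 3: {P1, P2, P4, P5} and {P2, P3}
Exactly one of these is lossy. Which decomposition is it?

Decomposition 1: common = {P3, P5}, closure = {P2, P3, P4, P5} → lossless.
Decomposition 2: common = {P1, P2}, closure = {P1, P2, P4, P5} → lossless.
Decomposition 3: common = {P2}, closure = {P2, P4, P5} → lossy.

Decomposition 3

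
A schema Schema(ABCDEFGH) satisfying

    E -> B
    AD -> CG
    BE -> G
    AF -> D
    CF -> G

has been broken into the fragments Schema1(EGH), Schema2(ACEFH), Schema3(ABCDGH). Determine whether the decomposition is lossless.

No

Chase test. Columns are ABCDEFGH; row i has aⱼ where attribute j ∈ Schemai, else bᵢⱼ.
Initial tableau (one row per fragment):
  row 1: b11 b12 b13 b14 a5 b16 a7 a8
  row 2: a1 b22 a3 b24 a5 a6 b27 a8
  row 3: a1 a2 a3 a4 b35 b36 a7 a8
Rows 1 and 2 agree on E; apply E→B and equate their B entries.
Rows 1 and 2 agree on BE; apply BE→G and equate their G entries.
No row becomes fully distinguished — the join is lossy.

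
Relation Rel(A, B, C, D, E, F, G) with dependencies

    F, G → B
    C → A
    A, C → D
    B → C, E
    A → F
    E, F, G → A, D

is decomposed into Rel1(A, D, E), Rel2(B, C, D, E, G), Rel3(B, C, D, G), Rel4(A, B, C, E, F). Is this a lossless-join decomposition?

Chase test. Columns are A, B, C, D, E, F, G; row i has aⱼ where attribute j ∈ Reli, else bᵢⱼ.
Initial tableau (one row per fragment):
  row 1: a1 b12 b13 a4 a5 b16 b17
  row 2: b21 a2 a3 a4 a5 b26 a7
  row 3: b31 a2 a3 a4 b35 b36 a7
  row 4: a1 a2 a3 b44 a5 a6 b47
Rows 2 and 3 agree on C; apply C→A and equate their A entries.
Rows 2 and 4 agree on C; apply C→A and equate their A entries.
Rows 2 and 4 agree on A, C; apply A, C→D and equate their D entries.
Rows 2 and 3 agree on B; apply B→C, E and equate their C, E entries.
Rows 1 and 2 agree on A; apply A→F and equate their F entries.
Rows 1 and 3 agree on A; apply A→F and equate their F entries.
Rows 1 and 4 agree on A; apply A→F and equate their F entries.
Row 2 is now all distinguished symbols — the join is lossless.

Yes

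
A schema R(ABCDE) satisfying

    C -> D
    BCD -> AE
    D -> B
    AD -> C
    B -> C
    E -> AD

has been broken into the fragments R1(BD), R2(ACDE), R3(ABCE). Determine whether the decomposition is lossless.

Yes

Chase test. Columns are ABCDE; row i has aⱼ where attribute j ∈ Ri, else bᵢⱼ.
Initial tableau (one row per fragment):
  row 1: b11 a2 b13 a4 b15
  row 2: a1 b22 a3 a4 a5
  row 3: a1 a2 a3 b34 a5
Rows 2 and 3 agree on C; apply C→D and equate their D entries.
Rows 1 and 2 agree on D; apply D→B and equate their B entries.
Rows 1 and 2 agree on B; apply B→C and equate their C entries.
Rows 1 and 2 agree on BCD; apply BCD→AE and equate their AE entries.
Row 1 is now all distinguished symbols — the join is lossless.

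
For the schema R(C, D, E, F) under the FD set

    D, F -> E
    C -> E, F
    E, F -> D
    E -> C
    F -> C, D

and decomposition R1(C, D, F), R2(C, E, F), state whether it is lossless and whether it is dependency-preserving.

lossless and dependency-preserving

Lossless test: (C, F)⁺ = {C, D, E, F}, which contains all of one fragment — lossless.
Dependency preservation: D, F → E; E, F → D are not contained in any single fragment, but the restricted closure of each left-hand side across the fragments still reaches the right-hand side; the remaining FDs each lie inside some fragment. All dependencies are preserved.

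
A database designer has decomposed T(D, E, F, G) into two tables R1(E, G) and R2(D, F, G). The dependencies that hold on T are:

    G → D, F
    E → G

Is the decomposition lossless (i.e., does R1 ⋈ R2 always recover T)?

Common attributes: R1 ∩ R2 = {G}.
Closure of {G}: G → D, F applies, adding D, F. So (G)⁺ = {D, F, G}.
This closure contains every attribute of R2, so R1 ∩ R2 → R2. The join is lossless.

Yes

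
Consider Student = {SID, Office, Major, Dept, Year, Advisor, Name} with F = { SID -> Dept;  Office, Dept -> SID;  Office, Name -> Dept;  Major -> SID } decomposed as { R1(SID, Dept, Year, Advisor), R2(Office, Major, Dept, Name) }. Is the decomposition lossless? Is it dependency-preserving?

lossy and not dependency-preserving

Lossless test: (Dept)⁺ = {Dept}, which is a superkey of neither fragment — lossy.
Dependency preservation: the restricted closure of {Office, Dept} across the fragments never reaches {SID}, so Office, Dept → SID cannot be enforced without a join — not preserved.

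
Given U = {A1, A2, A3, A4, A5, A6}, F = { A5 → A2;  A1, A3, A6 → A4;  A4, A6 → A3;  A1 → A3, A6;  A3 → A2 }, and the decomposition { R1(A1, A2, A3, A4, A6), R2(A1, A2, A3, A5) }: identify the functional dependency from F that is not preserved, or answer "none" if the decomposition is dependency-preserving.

none

A5 → A2 lies within R2.
A1, A3, A6 → A4 lies within R1.
A4, A6 → A3 lies within R1.
A1 → A3, A6 lies within R1.
A3 → A2 lies within R1.
Every dependency is enforceable on the fragments, so the decomposition is dependency-preserving.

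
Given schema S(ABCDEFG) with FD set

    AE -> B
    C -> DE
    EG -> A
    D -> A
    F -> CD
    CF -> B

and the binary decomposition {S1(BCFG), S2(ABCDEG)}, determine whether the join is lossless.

Common attributes: S1 ∩ S2 = {BCG}.
Closure of {BCG}: C → DE applies, adding DE; EG → A applies, adding A. So (BCG)⁺ = {ABCDEG}.
This closure contains every attribute of S2, so S1 ∩ S2 → S2. The join is lossless.

Yes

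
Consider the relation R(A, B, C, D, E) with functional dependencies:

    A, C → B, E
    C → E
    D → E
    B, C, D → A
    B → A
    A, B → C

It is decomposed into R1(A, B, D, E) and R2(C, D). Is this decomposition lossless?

No

Common attributes: R1 ∩ R2 = {D}.
Closure of {D}: D → E applies, adding E. So (D)⁺ = {D, E}.
The closure contains neither all of R1 = {A, B, D, E} nor all of R2 = {C, D}, so the common attributes are not a superkey of either fragment. The join is lossy.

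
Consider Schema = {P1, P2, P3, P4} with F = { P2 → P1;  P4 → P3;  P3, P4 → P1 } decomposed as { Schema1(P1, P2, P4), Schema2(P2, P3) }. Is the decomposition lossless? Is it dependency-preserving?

Lossless test: (P2)⁺ = {P1, P2}, which is a superkey of neither fragment — lossy.
Dependency preservation: the restricted closure of {P4} across the fragments never reaches {P3}, so P4 → P3 cannot be enforced without a join — not preserved.

lossy and not dependency-preserving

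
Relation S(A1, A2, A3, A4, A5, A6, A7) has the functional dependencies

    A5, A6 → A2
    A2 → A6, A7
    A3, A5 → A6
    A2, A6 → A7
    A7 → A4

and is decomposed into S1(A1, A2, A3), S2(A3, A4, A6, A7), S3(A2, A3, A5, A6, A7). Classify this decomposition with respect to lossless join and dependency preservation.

lossy but dependency-preserving

Lossless test (chase): Rows 1 and 3 agree on A2; apply A2→A6, A7 and equate their A6, A7 entries. Rows 1 and 2 agree on A7; apply A7→A4 and equate their A4 entries. Rows 1 and 3 agree on A7; apply A7→A4 and equate their A4 entries. No row becomes fully distinguished — the join is lossy.
Dependency preservation: every FD's attributes lie within a single fragment, so each can be enforced locally — preserved.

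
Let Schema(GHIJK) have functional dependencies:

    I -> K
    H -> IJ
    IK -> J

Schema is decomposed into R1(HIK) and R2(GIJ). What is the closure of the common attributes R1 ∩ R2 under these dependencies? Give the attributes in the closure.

R1 ∩ R2 = {I}.
I → K applies, adding K
IK → J applies, adding J
Closure: {IJK}.

IJK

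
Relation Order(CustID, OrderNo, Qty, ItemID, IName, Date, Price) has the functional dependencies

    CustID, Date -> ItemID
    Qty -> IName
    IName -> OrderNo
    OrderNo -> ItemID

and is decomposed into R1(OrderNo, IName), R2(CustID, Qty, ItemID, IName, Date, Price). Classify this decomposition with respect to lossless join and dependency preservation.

Lossless test: (IName)⁺ = {OrderNo, ItemID, IName}, which contains all of one fragment — lossless.
Dependency preservation: the restricted closure of {OrderNo} across the fragments never reaches {ItemID}, so OrderNo → ItemID cannot be enforced without a join — not preserved.

lossless but not dependency-preserving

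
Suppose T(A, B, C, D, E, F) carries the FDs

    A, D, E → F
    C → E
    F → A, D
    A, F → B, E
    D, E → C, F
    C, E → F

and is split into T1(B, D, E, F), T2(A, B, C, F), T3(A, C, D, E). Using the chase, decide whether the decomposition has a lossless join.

Yes

Chase test. Columns are A, B, C, D, E, F; row i has aⱼ where attribute j ∈ Ti, else bᵢⱼ.
Initial tableau (one row per fragment):
  row 1: b11 a2 b13 a4 a5 a6
  row 2: a1 a2 a3 b24 b25 a6
  row 3: a1 b32 a3 a4 a5 b36
Rows 2 and 3 agree on C; apply C→E and equate their E entries.
Rows 1 and 2 agree on F; apply F→A, D and equate their A, D entries.
Rows 1 and 2 agree on D, E; apply D, E→C, F and equate their C, F entries.
Rows 1 and 3 agree on D, E; apply D, E→C, F and equate their C, F entries.
Rows 1 and 3 agree on A, F; apply A, F→B, E and equate their B, E entries.
Row 1 is now all distinguished symbols — the join is lossless.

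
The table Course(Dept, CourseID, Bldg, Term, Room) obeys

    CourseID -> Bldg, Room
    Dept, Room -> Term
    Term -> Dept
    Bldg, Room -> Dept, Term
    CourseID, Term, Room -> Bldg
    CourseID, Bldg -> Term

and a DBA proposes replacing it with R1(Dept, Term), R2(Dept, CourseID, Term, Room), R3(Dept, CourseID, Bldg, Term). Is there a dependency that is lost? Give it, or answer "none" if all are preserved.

Check Bldg, Room → Dept, Term: no single fragment contains all of {Dept, Bldg, Term, Room}, and the restricted closure of {Bldg, Room} across the fragments never reaches {Dept, Term}.
CourseID → Bldg, Room is preserved.
Dept, Room → Term is preserved.
Term → Dept is preserved.
CourseID, Term, Room → Bldg is preserved.
CourseID, Bldg → Term is preserved.

Bldg, Room -> Dept, Term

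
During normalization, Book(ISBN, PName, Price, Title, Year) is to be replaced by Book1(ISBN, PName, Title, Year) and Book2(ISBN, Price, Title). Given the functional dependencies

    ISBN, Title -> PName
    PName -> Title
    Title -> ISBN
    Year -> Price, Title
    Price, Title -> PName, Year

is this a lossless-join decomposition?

Common attributes: Book1 ∩ Book2 = {ISBN, Title}.
Closure of {ISBN, Title}: ISBN, Title → PName applies, adding PName. So (ISBN, Title)⁺ = {ISBN, PName, Title}.
The closure contains neither all of Book1 = {ISBN, PName, Title, Year} nor all of Book2 = {ISBN, Price, Title}, so the common attributes are not a superkey of either fragment. The join is lossy.

No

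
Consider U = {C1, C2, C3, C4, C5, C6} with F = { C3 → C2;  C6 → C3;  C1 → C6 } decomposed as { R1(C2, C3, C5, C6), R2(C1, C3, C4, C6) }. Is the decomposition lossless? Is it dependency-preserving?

Lossless test: (C3, C6)⁺ = {C2, C3, C6}, which is a superkey of neither fragment — lossy.
Dependency preservation: every FD's attributes lie within a single fragment, so each can be enforced locally — preserved.

lossy but dependency-preserving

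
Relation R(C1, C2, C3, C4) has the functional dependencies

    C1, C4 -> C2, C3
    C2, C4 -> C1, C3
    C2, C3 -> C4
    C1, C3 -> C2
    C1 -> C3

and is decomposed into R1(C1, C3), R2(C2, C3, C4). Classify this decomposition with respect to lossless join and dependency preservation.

Lossless test: (C3)⁺ = {C3}, which is a superkey of neither fragment — lossy.
Dependency preservation: the restricted closure of {C1, C4} across the fragments never reaches {C2, C3}, so C1, C4 → C2, C3 cannot be enforced without a join — not preserved.

lossy and not dependency-preserving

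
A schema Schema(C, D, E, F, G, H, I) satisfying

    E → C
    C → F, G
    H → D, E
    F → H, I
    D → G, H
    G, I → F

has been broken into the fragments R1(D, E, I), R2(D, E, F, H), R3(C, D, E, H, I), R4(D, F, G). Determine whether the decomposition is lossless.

Yes

Chase test. Columns are C, D, E, F, G, H, I; row i has aⱼ where attribute j ∈ Ri, else bᵢⱼ.
Initial tableau (one row per fragment):
  row 1: b11 a2 a3 b14 b15 b16 a7
  row 2: b21 a2 a3 a4 b25 a6 b27
  row 3: a1 a2 a3 b34 b35 a6 a7
  row 4: b41 a2 b43 a4 a5 b46 b47
Rows 1 and 2 agree on E; apply E→C and equate their C entries.
Rows 1 and 3 agree on E; apply E→C and equate their C entries.
Rows 1 and 2 agree on C; apply C→F, G and equate their F, G entries.
Rows 1 and 3 agree on C; apply C→F, G and equate their F, G entries.
Rows 1 and 2 agree on F; apply F→H, I and equate their H, I entries.
Rows 1 and 4 agree on F; apply F→H, I and equate their H, I entries.
Rows 1 and 4 agree on D; apply D→G, H and equate their G, H entries.
Rows 1 and 4 agree on H; apply H→D, E and equate their D, E entries.
Rows 1 and 4 agree on E; apply E→C and equate their C entries.
Row 1 is now all distinguished symbols — the join is lossless.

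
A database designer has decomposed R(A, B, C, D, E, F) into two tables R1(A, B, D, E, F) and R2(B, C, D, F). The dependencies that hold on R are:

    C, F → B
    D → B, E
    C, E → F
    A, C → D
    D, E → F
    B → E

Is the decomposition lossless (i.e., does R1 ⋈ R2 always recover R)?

No

Common attributes: R1 ∩ R2 = {B, D, F}.
Closure of {B, D, F}: D → B, E applies, adding E. So (B, D, F)⁺ = {B, D, E, F}.
The closure contains neither all of R1 = {A, B, D, E, F} nor all of R2 = {B, C, D, F}, so the common attributes are not a superkey of either fragment. The join is lossy.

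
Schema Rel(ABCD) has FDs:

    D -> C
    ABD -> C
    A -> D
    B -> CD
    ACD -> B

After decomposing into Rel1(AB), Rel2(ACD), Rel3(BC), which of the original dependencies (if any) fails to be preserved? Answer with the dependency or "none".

Check B → CD: no single fragment contains all of {BCD}, and the restricted closure of {B} across the fragments never reaches {CD}.
D → C is preserved.
ABD → C is preserved.
A → D is preserved.
ACD → B is preserved.

B -> CD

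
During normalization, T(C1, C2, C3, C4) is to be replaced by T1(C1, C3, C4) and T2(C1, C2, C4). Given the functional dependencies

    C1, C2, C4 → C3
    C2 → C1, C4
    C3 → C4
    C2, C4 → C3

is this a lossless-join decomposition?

Common attributes: T1 ∩ T2 = {C1, C4}.
No dependency enlarges {C1, C4}, so (C1, C4)⁺ = {C1, C4}.
The closure contains neither all of T1 = {C1, C3, C4} nor all of T2 = {C1, C2, C4}, so the common attributes are not a superkey of either fragment. The join is lossy.

No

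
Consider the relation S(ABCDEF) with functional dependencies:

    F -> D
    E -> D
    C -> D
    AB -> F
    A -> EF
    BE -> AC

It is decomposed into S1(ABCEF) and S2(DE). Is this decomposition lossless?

Common attributes: S1 ∩ S2 = {E}.
Closure of {E}: E → D applies, adding D. So (E)⁺ = {DE}.
This closure contains every attribute of S2, so S1 ∩ S2 → S2. The join is lossless.

Yes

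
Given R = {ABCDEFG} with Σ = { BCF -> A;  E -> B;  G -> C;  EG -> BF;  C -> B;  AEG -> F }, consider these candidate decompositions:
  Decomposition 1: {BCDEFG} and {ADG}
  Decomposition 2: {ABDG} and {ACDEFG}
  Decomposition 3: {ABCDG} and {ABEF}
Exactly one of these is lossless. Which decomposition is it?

Decomposition 2

Decomposition 1: common = {DG}, closure = {BCDG} → lossy.
Decomposition 2: common = {ADG}, closure = {ABCDG} → lossless.
Decomposition 3: common = {AB}, closure = {AB} → lossy.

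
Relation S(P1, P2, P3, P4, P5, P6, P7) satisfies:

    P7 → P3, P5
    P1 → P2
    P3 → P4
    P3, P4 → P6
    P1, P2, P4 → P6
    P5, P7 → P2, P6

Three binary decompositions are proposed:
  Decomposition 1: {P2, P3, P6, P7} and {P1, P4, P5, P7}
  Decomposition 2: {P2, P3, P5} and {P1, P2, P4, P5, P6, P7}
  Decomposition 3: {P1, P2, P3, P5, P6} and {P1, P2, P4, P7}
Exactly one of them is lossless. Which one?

Decomposition 1

Decomposition 1: common = {P7}, closure = {P2, P3, P4, P5, P6, P7} → lossless.
Decomposition 2: common = {P2, P5}, closure = {P2, P5} → lossy.
Decomposition 3: common = {P1, P2}, closure = {P1, P2} → lossy.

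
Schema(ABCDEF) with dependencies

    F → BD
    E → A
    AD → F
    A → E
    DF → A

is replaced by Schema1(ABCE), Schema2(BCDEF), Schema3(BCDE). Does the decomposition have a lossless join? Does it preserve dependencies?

lossless and dependency-preserving

Lossless test (chase): Rows 1 and 2 agree on E; apply E→A and equate their A entries. Rows 1 and 3 agree on E; apply E→A and equate their A entries. Rows 2 and 3 agree on AD; apply AD→F and equate their F entries. Row 2 is now all distinguished symbols — the join is lossless.
Dependency preservation: AD → F; DF → A are not contained in any single fragment, but the restricted closure of each left-hand side across the fragments still reaches the right-hand side; the remaining FDs each lie inside some fragment. All dependencies are preserved.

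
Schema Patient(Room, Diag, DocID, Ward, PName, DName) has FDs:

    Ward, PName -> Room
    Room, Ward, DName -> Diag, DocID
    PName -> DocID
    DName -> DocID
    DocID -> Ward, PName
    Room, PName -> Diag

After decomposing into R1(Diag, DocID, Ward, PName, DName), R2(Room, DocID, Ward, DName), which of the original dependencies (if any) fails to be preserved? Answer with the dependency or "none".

Ward, PName → Room: restricted closure across fragments reaches Room.
Room, Ward, DName → Diag, DocID: restricted closure across fragments reaches Diag, DocID.
PName → DocID lies within R1.
DName → DocID lies within R1.
DocID → Ward, PName lies within R1.
Room, PName → Diag: restricted closure across fragments reaches Diag.
Every dependency is enforceable on the fragments, so the decomposition is dependency-preserving.

none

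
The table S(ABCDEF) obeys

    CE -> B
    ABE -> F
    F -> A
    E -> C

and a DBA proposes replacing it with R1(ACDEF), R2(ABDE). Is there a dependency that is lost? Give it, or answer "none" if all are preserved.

CE → B: restricted closure across fragments reaches B.
ABE → F: restricted closure across fragments reaches F.
F → A lies within R1.
E → C lies within R1.
Every dependency is enforceable on the fragments, so the decomposition is dependency-preserving.

none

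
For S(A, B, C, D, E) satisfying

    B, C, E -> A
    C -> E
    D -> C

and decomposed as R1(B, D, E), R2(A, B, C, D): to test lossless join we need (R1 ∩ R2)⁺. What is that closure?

A, B, C, D, E

R1 ∩ R2 = {B, D}.
D → C applies, adding C
C → E applies, adding E
B, C, E → A applies, adding A
Closure: {A, B, C, D, E}.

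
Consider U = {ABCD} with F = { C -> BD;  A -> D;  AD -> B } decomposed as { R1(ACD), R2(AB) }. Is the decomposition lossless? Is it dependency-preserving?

Lossless test: (A)⁺ = {ABD}, which contains all of one fragment — lossless.
Dependency preservation: the restricted closure of {C} across the fragments never reaches {BD}, so C → BD cannot be enforced without a join — not preserved.

lossless but not dependency-preserving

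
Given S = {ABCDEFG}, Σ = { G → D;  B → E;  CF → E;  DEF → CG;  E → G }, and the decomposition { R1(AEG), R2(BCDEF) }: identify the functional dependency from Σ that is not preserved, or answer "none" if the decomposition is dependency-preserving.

G → D

Check G → D: no single fragment contains all of {DG}, and the restricted closure of {G} across the fragments never reaches {D}.
B → E is preserved.
CF → E is preserved.
DEF → CG is preserved.
E → G is preserved.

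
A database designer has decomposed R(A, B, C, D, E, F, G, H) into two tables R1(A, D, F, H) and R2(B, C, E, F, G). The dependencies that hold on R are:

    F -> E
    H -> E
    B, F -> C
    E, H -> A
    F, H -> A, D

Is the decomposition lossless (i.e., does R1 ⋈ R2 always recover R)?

Common attributes: R1 ∩ R2 = {F}.
Closure of {F}: F → E applies, adding E. So (F)⁺ = {E, F}.
The closure contains neither all of R1 = {A, D, F, H} nor all of R2 = {B, C, E, F, G}, so the common attributes are not a superkey of either fragment. The join is lossy.

No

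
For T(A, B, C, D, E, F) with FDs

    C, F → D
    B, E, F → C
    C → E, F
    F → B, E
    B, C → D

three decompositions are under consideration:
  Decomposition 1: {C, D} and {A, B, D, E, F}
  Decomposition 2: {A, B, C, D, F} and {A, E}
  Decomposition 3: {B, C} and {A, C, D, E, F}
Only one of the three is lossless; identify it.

Decomposition 3

Decomposition 1: common = {D}, closure = {D} → lossy.
Decomposition 2: common = {A}, closure = {A} → lossy.
Decomposition 3: common = {C}, closure = {B, C, D, E, F} → lossless.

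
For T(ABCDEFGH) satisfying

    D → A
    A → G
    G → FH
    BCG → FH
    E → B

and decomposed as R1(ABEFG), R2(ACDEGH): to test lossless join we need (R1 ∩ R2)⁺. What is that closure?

R1 ∩ R2 = {AEG}.
G → FH applies, adding FH
E → B applies, adding B
Closure: {ABEFGH}.

ABEFGH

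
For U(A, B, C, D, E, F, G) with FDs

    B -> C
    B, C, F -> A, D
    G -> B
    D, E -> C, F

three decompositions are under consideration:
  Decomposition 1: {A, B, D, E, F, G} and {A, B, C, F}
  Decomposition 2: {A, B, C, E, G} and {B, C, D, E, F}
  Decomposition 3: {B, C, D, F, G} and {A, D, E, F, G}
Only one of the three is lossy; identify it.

Decomposition 2

Decomposition 1: common = {A, B, F}, closure = {A, B, C, D, F} → lossless.
Decomposition 2: common = {B, C, E}, closure = {B, C, E} → lossy.
Decomposition 3: common = {D, F, G}, closure = {A, B, C, D, F, G} → lossless.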